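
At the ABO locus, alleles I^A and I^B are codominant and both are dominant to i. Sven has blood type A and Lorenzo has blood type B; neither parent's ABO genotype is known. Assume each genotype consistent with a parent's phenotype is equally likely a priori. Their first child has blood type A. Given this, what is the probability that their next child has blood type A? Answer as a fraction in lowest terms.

5/12

Possible genotypes: Sven ∈ {I^A I^A, I^A i}; Lorenzo ∈ {I^B I^B, I^B i}.
Weight each parental genotype pair by prior × P(type-A child):
  I^A I^A × I^B i: posterior weight 2/3; P(next child type A) = 1/2.
  I^A i × I^B i: posterior weight 1/3; P(next child type A) = 1/4.
Weighted sum = 5/12.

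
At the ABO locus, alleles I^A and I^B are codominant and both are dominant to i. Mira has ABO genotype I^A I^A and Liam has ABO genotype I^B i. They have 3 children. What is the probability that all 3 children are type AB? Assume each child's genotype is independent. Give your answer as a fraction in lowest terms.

ABO cross I^A I^A × I^B i → 1/2 A, 1/2 AB.
So P(type AB) = 1/2 per child.
All 3 independent: (1/2)^3 = 1/8.

1/8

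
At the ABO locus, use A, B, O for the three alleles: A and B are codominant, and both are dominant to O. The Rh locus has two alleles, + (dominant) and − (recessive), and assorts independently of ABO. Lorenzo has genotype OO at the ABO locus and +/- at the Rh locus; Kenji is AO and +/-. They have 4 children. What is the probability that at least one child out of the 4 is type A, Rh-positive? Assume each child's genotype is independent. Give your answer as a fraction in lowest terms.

ABO cross OO × AO → 1/2 O, 1/2 A.
Rh cross +/- × +/- → 3/4 Rh+, 1/4 Rh-; so P(type A, Rh-positive) = 1/2 × 3/4 = 3/8 per child.
P(none) = (5/8)^4 = 625/4096; P(at least one) = 1 − 625/4096 = 3471/4096.

3471/4096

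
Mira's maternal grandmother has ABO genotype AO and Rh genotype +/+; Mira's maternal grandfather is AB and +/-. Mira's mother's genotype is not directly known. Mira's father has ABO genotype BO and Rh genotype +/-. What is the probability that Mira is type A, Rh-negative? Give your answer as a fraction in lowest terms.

1/32

Mira's mother's ABO genotype from AO × AB: 1/4 AA, 1/4 AB, 1/4 AO, 1/4 BO.
Crossing each possibility with the father BO and summing P(type A): 1/4·1/2 + 1/4·1/4 + 1/4·1/4 + 1/4·0 = 1/4.
Similarly for Rh via the mother's Rh distribution: P(Rh-) = 1/8.
Independent loci: 1/4 × 1/8 = 1/32.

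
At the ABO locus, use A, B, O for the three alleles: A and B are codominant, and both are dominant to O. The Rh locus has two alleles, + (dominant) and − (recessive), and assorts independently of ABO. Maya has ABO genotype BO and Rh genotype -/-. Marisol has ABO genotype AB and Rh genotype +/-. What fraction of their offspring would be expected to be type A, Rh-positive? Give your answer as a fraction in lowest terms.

ABO cross BO × AB → offspring phenotypes: 1/4 A, 1/2 B, 1/4 AB.
Rh cross -/- × +/- → 1/2 Rh+, 1/2 Rh-.
Independent loci: P(type A, Rh-positive) = 1/4 × 1/2 = 1/8.

1/8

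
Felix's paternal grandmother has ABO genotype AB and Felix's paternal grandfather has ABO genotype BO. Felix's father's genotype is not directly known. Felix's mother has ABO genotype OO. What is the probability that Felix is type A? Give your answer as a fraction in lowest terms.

Felix's father's ABO genotype from AB × BO: 1/4 AB, 1/4 AO, 1/4 BB, 1/4 BO.
Crossing each possibility with the mother OO and summing P(type A): 1/4·1/2 + 1/4·1/2 + 1/4·0 + 1/4·0 = 1/4.

1/4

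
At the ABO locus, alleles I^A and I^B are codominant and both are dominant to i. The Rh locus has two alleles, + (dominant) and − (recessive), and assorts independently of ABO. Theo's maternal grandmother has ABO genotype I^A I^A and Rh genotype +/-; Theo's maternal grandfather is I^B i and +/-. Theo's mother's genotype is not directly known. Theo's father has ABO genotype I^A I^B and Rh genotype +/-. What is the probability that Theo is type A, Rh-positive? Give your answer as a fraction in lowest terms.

Theo's mother's ABO genotype from I^A I^A × I^B i: 1/2 I^A I^B, 1/2 I^A i.
Crossing each possibility with the father I^A I^B and summing P(type A): 1/2·1/4 + 1/2·1/2 = 3/8.
Similarly for Rh via the mother's Rh distribution: P(Rh+) = 3/4.
Independent loci: 3/8 × 3/4 = 9/32.

9/32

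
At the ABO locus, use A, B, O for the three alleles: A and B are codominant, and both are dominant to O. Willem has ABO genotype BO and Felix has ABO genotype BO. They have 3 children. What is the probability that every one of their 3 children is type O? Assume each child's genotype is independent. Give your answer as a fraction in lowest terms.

1/64

ABO cross BO × BO → 1/4 O, 3/4 B.
So P(type O) = 1/4 per child.
All 3 independent: (1/4)^3 = 1/64.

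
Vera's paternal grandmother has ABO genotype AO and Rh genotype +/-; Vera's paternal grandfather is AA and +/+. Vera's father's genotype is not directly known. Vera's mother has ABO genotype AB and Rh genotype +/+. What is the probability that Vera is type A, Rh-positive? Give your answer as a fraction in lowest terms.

1/2

Vera's father's ABO genotype from AO × AA: 1/2 AA, 1/2 AO.
Crossing each possibility with the mother AB and summing P(type A): 1/2·1/2 + 1/2·1/2 = 1/2.
Similarly for Rh via the father's Rh distribution: P(Rh+) = 1.
Independent loci: 1/2 × 1 = 1/2.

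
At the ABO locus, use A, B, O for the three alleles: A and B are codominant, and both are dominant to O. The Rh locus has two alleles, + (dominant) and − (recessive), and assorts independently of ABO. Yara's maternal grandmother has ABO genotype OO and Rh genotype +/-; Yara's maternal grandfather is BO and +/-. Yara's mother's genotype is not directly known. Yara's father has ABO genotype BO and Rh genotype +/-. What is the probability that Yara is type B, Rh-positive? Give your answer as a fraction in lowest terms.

Yara's mother's ABO genotype from OO × BO: 1/2 BO, 1/2 OO.
Crossing each possibility with the father BO and summing P(type B): 1/2·3/4 + 1/2·1/2 = 5/8.
Similarly for Rh via the mother's Rh distribution: P(Rh+) = 3/4.
Independent loci: 5/8 × 3/4 = 15/32.

15/32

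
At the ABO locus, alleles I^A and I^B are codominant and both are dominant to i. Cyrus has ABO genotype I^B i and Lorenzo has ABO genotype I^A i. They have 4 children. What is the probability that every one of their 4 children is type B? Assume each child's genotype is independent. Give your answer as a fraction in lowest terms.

ABO cross I^B i × I^A i → 1/4 O, 1/4 A, 1/4 B, 1/4 AB.
So P(type B) = 1/4 per child.
All 4 independent: (1/4)^4 = 1/256.

1/256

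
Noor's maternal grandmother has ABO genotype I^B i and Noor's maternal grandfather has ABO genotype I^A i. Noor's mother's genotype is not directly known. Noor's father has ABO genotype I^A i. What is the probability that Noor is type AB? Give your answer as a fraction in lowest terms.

Noor's mother's ABO genotype from I^B i × I^A i: 1/4 I^A I^B, 1/4 I^A i, 1/4 I^B i, 1/4 i i.
Crossing each possibility with the father I^A i and summing P(type AB): 1/4·1/4 + 1/4·0 + 1/4·1/4 + 1/4·0 = 1/8.

1/8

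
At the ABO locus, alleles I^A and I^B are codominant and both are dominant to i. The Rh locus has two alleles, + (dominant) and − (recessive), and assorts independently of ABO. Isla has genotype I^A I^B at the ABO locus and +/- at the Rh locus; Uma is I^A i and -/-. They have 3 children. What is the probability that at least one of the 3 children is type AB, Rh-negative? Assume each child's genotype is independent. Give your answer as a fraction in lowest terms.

169/512

ABO cross I^A I^B × I^A i → 1/2 A, 1/4 B, 1/4 AB.
Rh cross +/- × -/- → 1/2 Rh+, 1/2 Rh-; so P(type AB, Rh-negative) = 1/4 × 1/2 = 1/8 per child.
P(none) = (7/8)^3 = 343/512; P(at least one) = 1 − 343/512 = 169/512.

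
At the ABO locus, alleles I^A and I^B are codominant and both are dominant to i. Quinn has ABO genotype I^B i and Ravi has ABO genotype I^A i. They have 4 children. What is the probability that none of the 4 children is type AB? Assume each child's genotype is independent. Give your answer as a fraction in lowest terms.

81/256

ABO cross I^B i × I^A i → 1/4 O, 1/4 A, 1/4 B, 1/4 AB.
So P(type AB) = 1/4 per child.
P(not type AB) = 3/4 for one child; (3/4)^4 = 81/256.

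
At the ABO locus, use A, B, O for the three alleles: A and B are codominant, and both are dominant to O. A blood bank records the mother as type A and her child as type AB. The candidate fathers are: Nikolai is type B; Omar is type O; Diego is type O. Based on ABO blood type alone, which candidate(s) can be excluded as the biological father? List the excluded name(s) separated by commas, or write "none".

A candidate is excluded only if no genotype consistent with his phenotype could produce a type AB child with a type A mother.
Omar (type O): no genotype consistent with that phenotype can produce a type-AB child with a type-A mother.
Diego (type O): no genotype consistent with that phenotype can produce a type-AB child with a type-A mother.

Omar, Diego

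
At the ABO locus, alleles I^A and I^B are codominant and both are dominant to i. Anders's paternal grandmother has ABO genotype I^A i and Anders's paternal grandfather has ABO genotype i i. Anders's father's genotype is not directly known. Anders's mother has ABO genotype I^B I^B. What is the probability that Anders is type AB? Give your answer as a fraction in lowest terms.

Anders's father's ABO genotype from I^A i × i i: 1/2 I^A i, 1/2 i i.
Crossing each possibility with the mother I^B I^B and summing P(type AB): 1/2·1/2 + 1/2·0 = 1/4.

1/4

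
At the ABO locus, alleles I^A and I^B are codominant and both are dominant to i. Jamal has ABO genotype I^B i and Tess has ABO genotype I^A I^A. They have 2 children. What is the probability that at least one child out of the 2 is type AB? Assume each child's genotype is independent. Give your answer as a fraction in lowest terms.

3/4

ABO cross I^B i × I^A I^A → 1/2 A, 1/2 AB.
So P(type AB) = 1/2 per child.
P(none) = (1/2)^2 = 1/4; P(at least one) = 1 − 1/4 = 3/4.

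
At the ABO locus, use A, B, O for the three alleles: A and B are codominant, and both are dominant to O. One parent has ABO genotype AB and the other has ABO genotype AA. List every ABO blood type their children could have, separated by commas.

A, AB

Gametes from AB × AA give offspring ABO genotypes AA, AB, i.e. phenotypes A, AB.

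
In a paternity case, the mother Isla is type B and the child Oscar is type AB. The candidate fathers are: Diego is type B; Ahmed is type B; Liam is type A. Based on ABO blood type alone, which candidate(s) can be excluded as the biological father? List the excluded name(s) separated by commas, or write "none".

A candidate is excluded only if no genotype consistent with his phenotype could produce a type AB child with a type B mother.
Diego (type B): no genotype consistent with that phenotype can produce a type-AB child with a type-B mother.
Ahmed (type B): no genotype consistent with that phenotype can produce a type-AB child with a type-B mother.

Diego, Ahmed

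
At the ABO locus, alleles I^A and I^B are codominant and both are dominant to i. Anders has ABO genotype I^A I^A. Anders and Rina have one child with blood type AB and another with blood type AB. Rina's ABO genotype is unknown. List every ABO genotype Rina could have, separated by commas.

For each candidate genotype of Rina, check whether crossing it with I^A I^A can produce every observed child phenotype.
  I^A I^A → possible child types {A} ✗
  I^A I^B → possible child types {A, AB} ✓
  I^A i → possible child types {A} ✗
  I^B I^B → possible child types {AB} ✓
  I^B i → possible child types {A, AB} ✓
  i i → possible child types {A} ✗

I^A I^B, I^B I^B, I^B i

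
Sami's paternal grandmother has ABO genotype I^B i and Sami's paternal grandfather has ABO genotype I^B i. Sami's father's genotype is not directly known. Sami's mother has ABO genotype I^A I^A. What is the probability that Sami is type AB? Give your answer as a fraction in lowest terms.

Sami's father's ABO genotype from I^B i × I^B i: 1/4 I^B I^B, 1/2 I^B i, 1/4 i i.
Crossing each possibility with the mother I^A I^A and summing P(type AB): 1/4·1 + 1/2·1/2 + 1/4·0 = 1/2.

1/2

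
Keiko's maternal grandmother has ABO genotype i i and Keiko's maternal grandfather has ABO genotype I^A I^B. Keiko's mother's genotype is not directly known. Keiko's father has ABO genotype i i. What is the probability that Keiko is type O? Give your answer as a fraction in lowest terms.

1/2

Keiko's mother's ABO genotype from i i × I^A I^B: 1/2 I^A i, 1/2 I^B i.
Crossing each possibility with the father i i and summing P(type O): 1/2·1/2 + 1/2·1/2 = 1/2.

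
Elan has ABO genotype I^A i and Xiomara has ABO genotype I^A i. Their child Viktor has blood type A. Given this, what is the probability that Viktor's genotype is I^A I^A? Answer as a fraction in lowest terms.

1/3

Cross I^A i × I^A i → 1/4 I^A I^A, 1/2 I^A i, 1/4 i i.
Type-A genotypes among offspring: I^A I^A (1/4), I^A i (1/2); total 3/4.
P(I^A I^A | type A) = (1/4) / (3/4) = 1/3.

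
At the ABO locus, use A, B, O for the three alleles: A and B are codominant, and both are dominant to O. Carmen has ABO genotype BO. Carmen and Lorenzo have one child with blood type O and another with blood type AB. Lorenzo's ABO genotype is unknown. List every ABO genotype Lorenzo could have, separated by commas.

AO

For each candidate genotype of Lorenzo, check whether crossing it with BO can produce every observed child phenotype.
  AA → possible child types {A, AB} ✗
  AB → possible child types {A, B, AB} ✗
  AO → possible child types {O, A, B, AB} ✓
  BB → possible child types {B} ✗
  BO → possible child types {O, B} ✗
  OO → possible child types {O, B} ✗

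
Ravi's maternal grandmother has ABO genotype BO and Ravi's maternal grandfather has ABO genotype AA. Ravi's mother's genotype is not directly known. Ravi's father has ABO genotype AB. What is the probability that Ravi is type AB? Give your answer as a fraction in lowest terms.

Ravi's mother's ABO genotype from BO × AA: 1/2 AB, 1/2 AO.
Crossing each possibility with the father AB and summing P(type AB): 1/2·1/2 + 1/2·1/4 = 3/8.

3/8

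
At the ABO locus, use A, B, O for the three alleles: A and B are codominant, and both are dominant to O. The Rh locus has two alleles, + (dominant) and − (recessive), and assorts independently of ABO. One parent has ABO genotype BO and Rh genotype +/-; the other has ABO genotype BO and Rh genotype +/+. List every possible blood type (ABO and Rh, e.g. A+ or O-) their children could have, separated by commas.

O+, B+

Gametes from BO × BO give offspring ABO genotypes BB, BO, OO, i.e. phenotypes O, B.
Rh cross +/- × +/+ → phenotypes Rh+.
Combining independently: O+, B+.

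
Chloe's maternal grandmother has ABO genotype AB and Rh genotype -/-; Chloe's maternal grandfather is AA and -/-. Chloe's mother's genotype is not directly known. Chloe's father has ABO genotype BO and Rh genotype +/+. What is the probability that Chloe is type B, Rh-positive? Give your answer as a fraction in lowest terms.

Chloe's mother's ABO genotype from AB × AA: 1/2 AA, 1/2 AB.
Crossing each possibility with the father BO and summing P(type B): 1/2·0 + 1/2·1/2 = 1/4.
Similarly for Rh via the mother's Rh distribution: P(Rh+) = 1.
Independent loci: 1/4 × 1 = 1/4.

1/4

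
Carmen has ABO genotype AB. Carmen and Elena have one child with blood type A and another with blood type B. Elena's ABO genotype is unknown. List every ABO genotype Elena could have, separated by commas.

AB, AO, BO, OO

For each candidate genotype of Elena, check whether crossing it with AB can produce every observed child phenotype.
  AA → possible child types {A, AB} ✗
  AB → possible child types {A, B, AB} ✓
  AO → possible child types {A, B, AB} ✓
  BB → possible child types {B, AB} ✗
  BO → possible child types {A, B, AB} ✓
  OO → possible child types {A, B} ✓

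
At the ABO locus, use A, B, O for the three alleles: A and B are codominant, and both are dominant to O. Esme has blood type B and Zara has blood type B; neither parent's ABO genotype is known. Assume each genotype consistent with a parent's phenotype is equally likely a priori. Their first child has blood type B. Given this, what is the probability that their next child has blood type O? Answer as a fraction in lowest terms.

Possible genotypes: Esme ∈ {BB, BO}; Zara ∈ {BB, BO}.
Weight each parental genotype pair by prior × P(type-B child):
  BB × BB: posterior weight 4/15; P(next child type O) = 0.
  BB × BO: posterior weight 4/15; P(next child type O) = 0.
  BO × BB: posterior weight 4/15; P(next child type O) = 0.
  BO × BO: posterior weight 1/5; P(next child type O) = 1/4.
Weighted sum = 1/20.

1/20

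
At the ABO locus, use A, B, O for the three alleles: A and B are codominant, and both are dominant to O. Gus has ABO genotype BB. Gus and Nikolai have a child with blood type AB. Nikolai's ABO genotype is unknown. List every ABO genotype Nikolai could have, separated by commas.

For each candidate genotype of Nikolai, check whether crossing it with BB can produce every observed child phenotype.
  AA → possible child types {AB} ✓
  AB → possible child types {B, AB} ✓
  AO → possible child types {B, AB} ✓
  BB → possible child types {B} ✗
  BO → possible child types {B} ✗
  OO → possible child types {B} ✗

AA, AB, AO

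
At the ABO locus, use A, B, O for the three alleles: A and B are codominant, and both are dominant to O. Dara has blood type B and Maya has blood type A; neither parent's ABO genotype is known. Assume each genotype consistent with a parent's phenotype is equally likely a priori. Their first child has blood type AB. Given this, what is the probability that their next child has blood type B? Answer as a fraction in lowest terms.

5/36

Possible genotypes: Dara ∈ {BB, BO}; Maya ∈ {AA, AO}.
Weight each parental genotype pair by prior × P(type-AB child):
  BB × AA: posterior weight 4/9; P(next child type B) = 0.
  BB × AO: posterior weight 2/9; P(next child type B) = 1/2.
  BO × AA: posterior weight 2/9; P(next child type B) = 0.
  BO × AO: posterior weight 1/9; P(next child type B) = 1/4.
Weighted sum = 5/36.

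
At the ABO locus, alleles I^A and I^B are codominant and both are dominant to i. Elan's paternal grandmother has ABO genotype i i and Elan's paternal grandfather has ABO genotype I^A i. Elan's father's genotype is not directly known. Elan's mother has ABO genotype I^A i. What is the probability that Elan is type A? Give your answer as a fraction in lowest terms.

5/8

Elan's father's ABO genotype from i i × I^A i: 1/2 I^A i, 1/2 i i.
Crossing each possibility with the mother I^A i and summing P(type A): 1/2·3/4 + 1/2·1/2 = 5/8.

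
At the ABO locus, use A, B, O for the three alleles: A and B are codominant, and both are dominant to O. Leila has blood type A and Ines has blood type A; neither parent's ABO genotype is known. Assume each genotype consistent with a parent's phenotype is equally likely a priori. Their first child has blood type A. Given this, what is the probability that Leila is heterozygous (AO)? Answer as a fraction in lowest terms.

7/15

Possible genotypes: Leila ∈ {AA, AO}; Ines ∈ {AA, AO}.
Weight each parental genotype pair by prior × P(type-A child):
  AA × AA: posterior weight 4/15.
  AA × AO: posterior weight 4/15.
  AO × AA: posterior weight 4/15.
  AO × AO: posterior weight 1/5.
Sum the posterior weight over pairs where Leila is AO: 7/15.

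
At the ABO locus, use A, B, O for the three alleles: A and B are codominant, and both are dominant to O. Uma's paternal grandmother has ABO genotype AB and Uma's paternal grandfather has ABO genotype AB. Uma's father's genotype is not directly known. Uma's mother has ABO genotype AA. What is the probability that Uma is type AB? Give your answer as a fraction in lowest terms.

1/2

Uma's father's ABO genotype from AB × AB: 1/4 AA, 1/2 AB, 1/4 BB.
Crossing each possibility with the mother AA and summing P(type AB): 1/4·0 + 1/2·1/2 + 1/4·1 = 1/2.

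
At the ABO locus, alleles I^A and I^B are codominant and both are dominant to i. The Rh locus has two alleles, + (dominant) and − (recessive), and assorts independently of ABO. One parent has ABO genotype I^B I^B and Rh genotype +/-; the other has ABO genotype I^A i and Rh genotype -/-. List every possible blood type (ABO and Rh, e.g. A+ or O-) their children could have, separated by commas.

Gametes from I^B I^B × I^A i give offspring ABO genotypes I^A I^B, I^B i, i.e. phenotypes B, AB.
Rh cross +/- × -/- → phenotypes Rh+, Rh-.
Combining independently: B+, B-, AB+, AB-.

B+, B-, AB+, AB-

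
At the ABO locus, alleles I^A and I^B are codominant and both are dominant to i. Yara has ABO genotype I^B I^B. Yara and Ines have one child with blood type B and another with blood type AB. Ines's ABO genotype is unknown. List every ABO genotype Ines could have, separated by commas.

For each candidate genotype of Ines, check whether crossing it with I^B I^B can produce every observed child phenotype.
  I^A I^A → possible child types {AB} ✗
  I^A I^B → possible child types {B, AB} ✓
  I^A i → possible child types {B, AB} ✓
  I^B I^B → possible child types {B} ✗
  I^B i → possible child types {B} ✗
  i i → possible child types {B} ✗

I^A I^B, I^A i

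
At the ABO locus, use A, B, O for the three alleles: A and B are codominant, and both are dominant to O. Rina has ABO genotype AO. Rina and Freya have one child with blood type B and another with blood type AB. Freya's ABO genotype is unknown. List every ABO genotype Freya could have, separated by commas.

AB, BB, BO

For each candidate genotype of Freya, check whether crossing it with AO can produce every observed child phenotype.
  AA → possible child types {A} ✗
  AB → possible child types {A, B, AB} ✓
  AO → possible child types {O, A} ✗
  BB → possible child types {B, AB} ✓
  BO → possible child types {O, A, B, AB} ✓
  OO → possible child types {O, A} ✗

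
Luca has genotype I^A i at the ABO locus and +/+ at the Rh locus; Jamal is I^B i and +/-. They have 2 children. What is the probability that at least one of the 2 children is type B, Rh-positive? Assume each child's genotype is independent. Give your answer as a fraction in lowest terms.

ABO cross I^A i × I^B i → 1/4 O, 1/4 A, 1/4 B, 1/4 AB.
Rh cross +/+ × +/- → 1 Rh+; so P(type B, Rh-positive) = 1/4 × 1 = 1/4 per child.
P(none) = (3/4)^2 = 9/16; P(at least one) = 1 − 9/16 = 7/16.

7/16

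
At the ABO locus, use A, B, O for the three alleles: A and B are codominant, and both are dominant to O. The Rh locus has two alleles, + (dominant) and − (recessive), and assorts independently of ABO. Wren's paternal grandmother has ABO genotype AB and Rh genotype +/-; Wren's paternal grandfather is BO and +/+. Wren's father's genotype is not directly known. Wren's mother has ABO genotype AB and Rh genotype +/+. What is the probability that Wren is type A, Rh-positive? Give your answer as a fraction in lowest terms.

Wren's father's ABO genotype from AB × BO: 1/4 AB, 1/4 AO, 1/4 BB, 1/4 BO.
Crossing each possibility with the mother AB and summing P(type A): 1/4·1/4 + 1/4·1/2 + 1/4·0 + 1/4·1/4 = 1/4.
Similarly for Rh via the father's Rh distribution: P(Rh+) = 1.
Independent loci: 1/4 × 1 = 1/4.

1/4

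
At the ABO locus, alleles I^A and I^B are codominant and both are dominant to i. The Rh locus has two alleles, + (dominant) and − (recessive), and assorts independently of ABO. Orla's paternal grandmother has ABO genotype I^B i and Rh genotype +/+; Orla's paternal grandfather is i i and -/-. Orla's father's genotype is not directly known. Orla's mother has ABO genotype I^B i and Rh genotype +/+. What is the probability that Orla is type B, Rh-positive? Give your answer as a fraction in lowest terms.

Orla's father's ABO genotype from I^B i × i i: 1/2 I^B i, 1/2 i i.
Crossing each possibility with the mother I^B i and summing P(type B): 1/2·3/4 + 1/2·1/2 = 5/8.
Similarly for Rh via the father's Rh distribution: P(Rh+) = 1.
Independent loci: 5/8 × 1 = 5/8.

5/8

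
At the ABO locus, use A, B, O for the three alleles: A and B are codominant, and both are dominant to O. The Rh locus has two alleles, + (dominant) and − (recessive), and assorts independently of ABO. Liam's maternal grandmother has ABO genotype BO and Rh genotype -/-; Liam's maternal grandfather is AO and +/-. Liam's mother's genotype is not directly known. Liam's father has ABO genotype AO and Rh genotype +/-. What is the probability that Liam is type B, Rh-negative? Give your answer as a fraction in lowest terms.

Liam's mother's ABO genotype from BO × AO: 1/4 AB, 1/4 AO, 1/4 BO, 1/4 OO.
Crossing each possibility with the father AO and summing P(type B): 1/4·1/4 + 1/4·0 + 1/4·1/4 + 1/4·0 = 1/8.
Similarly for Rh via the mother's Rh distribution: P(Rh-) = 3/8.
Independent loci: 1/8 × 3/8 = 3/64.

3/64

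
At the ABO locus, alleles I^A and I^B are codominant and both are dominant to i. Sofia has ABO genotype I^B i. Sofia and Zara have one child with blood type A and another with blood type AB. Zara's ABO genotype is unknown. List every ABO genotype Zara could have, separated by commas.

I^A I^A, I^A I^B, I^A i

For each candidate genotype of Zara, check whether crossing it with I^B i can produce every observed child phenotype.
  I^A I^A → possible child types {A, AB} ✓
  I^A I^B → possible child types {A, B, AB} ✓
  I^A i → possible child types {O, A, B, AB} ✓
  I^B I^B → possible child types {B} ✗
  I^B i → possible child types {O, B} ✗
  i i → possible child types {O, B} ✗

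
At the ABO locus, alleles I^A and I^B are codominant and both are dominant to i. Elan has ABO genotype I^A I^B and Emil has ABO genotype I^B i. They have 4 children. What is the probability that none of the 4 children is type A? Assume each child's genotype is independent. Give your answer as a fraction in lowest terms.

81/256

ABO cross I^A I^B × I^B i → 1/4 A, 1/2 B, 1/4 AB.
So P(type A) = 1/4 per child.
P(not type A) = 3/4 for one child; (3/4)^4 = 81/256.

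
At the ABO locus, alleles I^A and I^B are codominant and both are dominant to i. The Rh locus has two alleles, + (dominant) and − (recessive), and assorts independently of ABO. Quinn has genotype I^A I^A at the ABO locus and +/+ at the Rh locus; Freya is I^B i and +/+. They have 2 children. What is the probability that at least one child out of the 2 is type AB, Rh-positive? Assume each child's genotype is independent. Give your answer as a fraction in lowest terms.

ABO cross I^A I^A × I^B i → 1/2 A, 1/2 AB.
Rh cross +/+ × +/+ → 1 Rh+; so P(type AB, Rh-positive) = 1/2 × 1 = 1/2 per child.
P(none) = (1/2)^2 = 1/4; P(at least one) = 1 − 1/4 = 3/4.

3/4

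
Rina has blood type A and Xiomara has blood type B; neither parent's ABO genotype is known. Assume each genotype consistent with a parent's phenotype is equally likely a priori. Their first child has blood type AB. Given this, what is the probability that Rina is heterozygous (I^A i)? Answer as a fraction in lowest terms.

1/3

Possible genotypes: Rina ∈ {I^A I^A, I^A i}; Xiomara ∈ {I^B I^B, I^B i}.
Weight each parental genotype pair by prior × P(type-AB child):
  I^A I^A × I^B I^B: posterior weight 4/9.
  I^A I^A × I^B i: posterior weight 2/9.
  I^A i × I^B I^B: posterior weight 2/9.
  I^A i × I^B i: posterior weight 1/9.
Sum the posterior weight over pairs where Rina is I^A i: 1/3.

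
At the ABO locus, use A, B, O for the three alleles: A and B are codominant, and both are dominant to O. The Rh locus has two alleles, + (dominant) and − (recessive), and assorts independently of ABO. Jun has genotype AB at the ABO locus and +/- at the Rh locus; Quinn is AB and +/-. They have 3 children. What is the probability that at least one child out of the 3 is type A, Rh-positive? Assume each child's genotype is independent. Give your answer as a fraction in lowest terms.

1899/4096

ABO cross AB × AB → 1/4 A, 1/4 B, 1/2 AB.
Rh cross +/- × +/- → 3/4 Rh+, 1/4 Rh-; so P(type A, Rh-positive) = 1/4 × 3/4 = 3/16 per child.
P(none) = (13/16)^3 = 2197/4096; P(at least one) = 1 − 2197/4096 = 1899/4096.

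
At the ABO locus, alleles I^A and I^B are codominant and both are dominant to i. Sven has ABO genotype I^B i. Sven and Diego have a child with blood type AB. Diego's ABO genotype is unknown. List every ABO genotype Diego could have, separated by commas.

For each candidate genotype of Diego, check whether crossing it with I^B i can produce every observed child phenotype.
  I^A I^A → possible child types {A, AB} ✓
  I^A I^B → possible child types {A, B, AB} ✓
  I^A i → possible child types {O, A, B, AB} ✓
  I^B I^B → possible child types {B} ✗
  I^B i → possible child types {O, B} ✗
  i i → possible child types {O, B} ✗

I^A I^A, I^A I^B, I^A i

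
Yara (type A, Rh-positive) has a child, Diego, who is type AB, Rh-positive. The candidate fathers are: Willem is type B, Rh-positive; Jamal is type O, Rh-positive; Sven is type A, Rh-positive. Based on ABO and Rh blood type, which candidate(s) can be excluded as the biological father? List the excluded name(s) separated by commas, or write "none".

Jamal, Sven

A candidate is excluded only if no genotype consistent with his phenotype could produce a type AB, Rh-positive child with a type A, Rh-positive mother.
Jamal (type O, Rh+): no genotype consistent with that phenotype can produce a type-AB Rh+ child with a type-A mother.
Sven (type A, Rh+): no genotype consistent with that phenotype can produce a type-AB Rh+ child with a type-A mother.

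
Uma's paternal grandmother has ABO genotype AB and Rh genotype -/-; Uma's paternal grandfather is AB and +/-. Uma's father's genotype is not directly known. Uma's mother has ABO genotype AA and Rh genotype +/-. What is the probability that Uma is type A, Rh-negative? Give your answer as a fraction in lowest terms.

Uma's father's ABO genotype from AB × AB: 1/4 AA, 1/2 AB, 1/4 BB.
Crossing each possibility with the mother AA and summing P(type A): 1/4·1 + 1/2·1/2 + 1/4·0 = 1/2.
Similarly for Rh via the father's Rh distribution: P(Rh-) = 3/8.
Independent loci: 1/2 × 3/8 = 3/16.

3/16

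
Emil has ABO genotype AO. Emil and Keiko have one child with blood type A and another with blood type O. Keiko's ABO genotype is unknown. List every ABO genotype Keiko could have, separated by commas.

For each candidate genotype of Keiko, check whether crossing it with AO can produce every observed child phenotype.
  AA → possible child types {A} ✗
  AB → possible child types {A, B, AB} ✗
  AO → possible child types {O, A} ✓
  BB → possible child types {B, AB} ✗
  BO → possible child types {O, A, B, AB} ✓
  OO → possible child types {O, A} ✓

AO, BO, OO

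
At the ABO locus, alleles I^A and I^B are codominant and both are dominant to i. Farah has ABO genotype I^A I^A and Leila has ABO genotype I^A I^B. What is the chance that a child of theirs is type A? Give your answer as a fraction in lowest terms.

ABO cross I^A I^A × I^A I^B → offspring phenotypes: 1/2 A, 1/2 AB.
So P(type A) = 1/2.

1/2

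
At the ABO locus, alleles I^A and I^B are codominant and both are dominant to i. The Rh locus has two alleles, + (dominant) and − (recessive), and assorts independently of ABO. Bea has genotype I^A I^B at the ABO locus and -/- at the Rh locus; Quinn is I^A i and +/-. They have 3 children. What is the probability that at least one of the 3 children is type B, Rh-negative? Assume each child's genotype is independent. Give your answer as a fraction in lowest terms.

ABO cross I^A I^B × I^A i → 1/2 A, 1/4 B, 1/4 AB.
Rh cross -/- × +/- → 1/2 Rh+, 1/2 Rh-; so P(type B, Rh-negative) = 1/4 × 1/2 = 1/8 per child.
P(none) = (7/8)^3 = 343/512; P(at least one) = 1 − 343/512 = 169/512.

169/512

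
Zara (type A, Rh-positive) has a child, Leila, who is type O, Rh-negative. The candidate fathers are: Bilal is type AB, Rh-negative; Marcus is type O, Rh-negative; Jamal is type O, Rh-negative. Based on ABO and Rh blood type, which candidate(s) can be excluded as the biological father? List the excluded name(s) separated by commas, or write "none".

A candidate is excluded only if no genotype consistent with his phenotype could produce a type O, Rh-negative child with a type A, Rh-positive mother.
Bilal (type AB, Rh-): no genotype consistent with that phenotype can produce a type-O Rh- child with a type-A mother.

Bilal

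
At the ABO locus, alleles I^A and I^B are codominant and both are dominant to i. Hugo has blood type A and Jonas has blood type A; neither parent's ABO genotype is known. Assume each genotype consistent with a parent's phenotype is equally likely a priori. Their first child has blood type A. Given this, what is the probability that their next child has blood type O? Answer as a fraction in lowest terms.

Possible genotypes: Hugo ∈ {I^A I^A, I^A i}; Jonas ∈ {I^A I^A, I^A i}.
Weight each parental genotype pair by prior × P(type-A child):
  I^A I^A × I^A I^A: posterior weight 4/15; P(next child type O) = 0.
  I^A I^A × I^A i: posterior weight 4/15; P(next child type O) = 0.
  I^A i × I^A I^A: posterior weight 4/15; P(next child type O) = 0.
  I^A i × I^A i: posterior weight 1/5; P(next child type O) = 1/4.
Weighted sum = 1/20.

1/20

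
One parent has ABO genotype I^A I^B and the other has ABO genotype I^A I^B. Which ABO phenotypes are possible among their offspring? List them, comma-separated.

A, B, AB

Gametes from I^A I^B × I^A I^B give offspring ABO genotypes I^A I^A, I^A I^B, I^B I^B, i.e. phenotypes A, B, AB.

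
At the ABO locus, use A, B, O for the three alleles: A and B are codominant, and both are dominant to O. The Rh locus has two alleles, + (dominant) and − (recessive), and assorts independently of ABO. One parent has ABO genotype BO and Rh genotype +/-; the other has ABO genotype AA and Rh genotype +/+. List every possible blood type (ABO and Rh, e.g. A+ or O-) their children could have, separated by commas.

A+, AB+

Gametes from BO × AA give offspring ABO genotypes AB, AO, i.e. phenotypes A, AB.
Rh cross +/- × +/+ → phenotypes Rh+.
Combining independently: A+, AB+.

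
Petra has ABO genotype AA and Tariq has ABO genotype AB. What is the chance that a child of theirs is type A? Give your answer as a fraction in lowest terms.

1/2

ABO cross AA × AB → offspring phenotypes: 1/2 A, 1/2 AB.
So P(type A) = 1/2.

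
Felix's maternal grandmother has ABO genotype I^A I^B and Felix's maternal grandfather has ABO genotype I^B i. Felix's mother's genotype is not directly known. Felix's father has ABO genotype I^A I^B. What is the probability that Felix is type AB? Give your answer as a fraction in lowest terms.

Felix's mother's ABO genotype from I^A I^B × I^B i: 1/4 I^A I^B, 1/4 I^A i, 1/4 I^B I^B, 1/4 I^B i.
Crossing each possibility with the father I^A I^B and summing P(type AB): 1/4·1/2 + 1/4·1/4 + 1/4·1/2 + 1/4·1/4 = 3/8.

3/8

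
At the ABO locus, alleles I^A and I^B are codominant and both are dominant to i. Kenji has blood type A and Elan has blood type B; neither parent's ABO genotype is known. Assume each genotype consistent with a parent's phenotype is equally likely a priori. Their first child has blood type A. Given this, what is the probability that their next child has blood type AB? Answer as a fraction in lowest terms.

Possible genotypes: Kenji ∈ {I^A I^A, I^A i}; Elan ∈ {I^B I^B, I^B i}.
Weight each parental genotype pair by prior × P(type-A child):
  I^A I^A × I^B i: posterior weight 2/3; P(next child type AB) = 1/2.
  I^A i × I^B i: posterior weight 1/3; P(next child type AB) = 1/4.
Weighted sum = 5/12.

5/12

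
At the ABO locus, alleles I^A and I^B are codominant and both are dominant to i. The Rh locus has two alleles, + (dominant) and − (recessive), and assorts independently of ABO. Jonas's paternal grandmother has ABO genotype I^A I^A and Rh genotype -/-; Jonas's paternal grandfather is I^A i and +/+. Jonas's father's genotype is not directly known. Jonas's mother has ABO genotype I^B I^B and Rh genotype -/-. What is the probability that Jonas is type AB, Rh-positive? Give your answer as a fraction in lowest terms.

3/8

Jonas's father's ABO genotype from I^A I^A × I^A i: 1/2 I^A I^A, 1/2 I^A i.
Crossing each possibility with the mother I^B I^B and summing P(type AB): 1/2·1 + 1/2·1/2 = 3/4.
Similarly for Rh via the father's Rh distribution: P(Rh+) = 1/2.
Independent loci: 3/4 × 1/2 = 3/8.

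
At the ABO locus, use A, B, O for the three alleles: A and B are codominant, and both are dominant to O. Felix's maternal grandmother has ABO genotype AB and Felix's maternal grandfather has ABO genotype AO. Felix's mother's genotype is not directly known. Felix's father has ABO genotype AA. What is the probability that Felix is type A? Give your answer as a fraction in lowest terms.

3/4

Felix's mother's ABO genotype from AB × AO: 1/4 AA, 1/4 AB, 1/4 AO, 1/4 BO.
Crossing each possibility with the father AA and summing P(type A): 1/4·1 + 1/4·1/2 + 1/4·1 + 1/4·1/2 = 3/4.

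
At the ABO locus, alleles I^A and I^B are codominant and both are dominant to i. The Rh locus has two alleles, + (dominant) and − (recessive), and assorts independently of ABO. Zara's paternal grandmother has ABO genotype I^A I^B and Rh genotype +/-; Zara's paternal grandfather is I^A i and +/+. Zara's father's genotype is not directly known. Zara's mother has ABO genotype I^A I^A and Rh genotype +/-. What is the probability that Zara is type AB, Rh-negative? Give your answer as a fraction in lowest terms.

1/32

Zara's father's ABO genotype from I^A I^B × I^A i: 1/4 I^A I^A, 1/4 I^A I^B, 1/4 I^A i, 1/4 I^B i.
Crossing each possibility with the mother I^A I^A and summing P(type AB): 1/4·0 + 1/4·1/2 + 1/4·0 + 1/4·1/2 = 1/4.
Similarly for Rh via the father's Rh distribution: P(Rh-) = 1/8.
Independent loci: 1/4 × 1/8 = 1/32.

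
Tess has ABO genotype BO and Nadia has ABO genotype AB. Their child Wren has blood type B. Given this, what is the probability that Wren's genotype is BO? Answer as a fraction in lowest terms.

1/2

Cross BO × AB → 1/4 AB, 1/4 AO, 1/4 BB, 1/4 BO.
Type-B genotypes among offspring: BB (1/4), BO (1/4); total 1/2.
P(BO | type B) = (1/4) / (1/2) = 1/2.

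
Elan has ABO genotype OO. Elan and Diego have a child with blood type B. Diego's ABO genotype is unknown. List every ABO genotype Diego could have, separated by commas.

AB, BB, BO

For each candidate genotype of Diego, check whether crossing it with OO can produce every observed child phenotype.
  AA → possible child types {A} ✗
  AB → possible child types {A, B} ✓
  AO → possible child types {O, A} ✗
  BB → possible child types {B} ✓
  BO → possible child types {O, B} ✓
  OO → possible child types {O} ✗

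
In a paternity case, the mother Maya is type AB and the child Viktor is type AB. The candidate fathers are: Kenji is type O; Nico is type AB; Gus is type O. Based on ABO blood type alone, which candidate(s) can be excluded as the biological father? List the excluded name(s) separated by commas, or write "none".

Kenji, Gus

A candidate is excluded only if no genotype consistent with his phenotype could produce a type AB child with a type AB mother.
Kenji (type O): no genotype consistent with that phenotype can produce a type-AB child with a type-AB mother.
Gus (type O): no genotype consistent with that phenotype can produce a type-AB child with a type-AB mother.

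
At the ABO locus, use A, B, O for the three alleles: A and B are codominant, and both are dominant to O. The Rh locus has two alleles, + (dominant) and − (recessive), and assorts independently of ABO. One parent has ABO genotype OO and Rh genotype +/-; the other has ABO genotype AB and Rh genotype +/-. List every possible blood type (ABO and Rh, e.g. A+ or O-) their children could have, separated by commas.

A+, A-, B+, B-

Gametes from OO × AB give offspring ABO genotypes AO, BO, i.e. phenotypes A, B.
Rh cross +/- × +/- → phenotypes Rh+, Rh-.
Combining independently: A+, A-, B+, B-.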